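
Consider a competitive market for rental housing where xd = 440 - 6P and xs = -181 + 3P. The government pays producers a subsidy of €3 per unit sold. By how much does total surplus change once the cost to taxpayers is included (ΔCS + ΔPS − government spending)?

Net change in total surplus = -€9

Pre-subsidy: 440 - 6P = -181 + 3P gives P* = 69, x* = 26.
With the subsidy, sellers receive Ps = Pb + 3 for each unit, where Pb is the price buyers pay.
Supply in terms of Pb becomes xs = -181 + 3(Pb + 3) = -172 + 3Pb. Setting this equal to demand: 440 - 6Pb = -172 + 3Pb, so Pb = 68.
Sellers receive Ps = 68 + 3 = 71; x' = 440 − 6·68 = 32.
ΔCS = ½(26 + 32)(69 − 68) = 29; ΔPS = ½(26 + 32)(71 − 69) = 58.
Government spending = 3 × 32 = 96.
Net change = 29 + 58 − 96 = -9. The loss equals the DWL triangle ½·3·6.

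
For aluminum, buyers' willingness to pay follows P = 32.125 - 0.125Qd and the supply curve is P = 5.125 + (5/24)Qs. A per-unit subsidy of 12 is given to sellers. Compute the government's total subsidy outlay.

Pre-subsidy: 32.125 - 0.125Q = 5.125 + (5/24)Q gives Q* = 81 and P* = 22.
With the subsidy, sellers receive Ps = Pb + 12 for each unit, where Pb is the price buyers pay.
On the curves, Pb = 32.125 - 0.125Q and Ps = 5.125 + (5/24)Q; the wedge Ps − Pb = 12 gives 5.125 + (5/24)Q − (32.125 - 0.125Q) = 12, so Q' = 117.
Then Pb = 32.125 − 0.125·117 = 17.5 and Ps = 5.125 + (5/24)·117 = 29.5.
Government outlay = subsidy × quantity = 12 × 117 = 1404.

Government cost = 1404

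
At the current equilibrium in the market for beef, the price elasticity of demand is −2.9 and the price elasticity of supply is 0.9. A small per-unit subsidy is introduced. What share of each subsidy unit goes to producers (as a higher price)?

Producer share = 29/38

For a small subsidy around the equilibrium, the benefit split depends on the relative slopes, which at a point are proportional to the elasticities.
Buyer share = εs/(εs + |εd|) = 0.9/(0.9 + 2.9) = 9/38; seller share = |εd|/(εs + |εd|) = 29/38.
So producers capture 29/38 of the subsidy.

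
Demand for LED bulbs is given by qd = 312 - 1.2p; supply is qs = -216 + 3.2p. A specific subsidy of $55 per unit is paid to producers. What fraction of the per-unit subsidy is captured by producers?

Producer share = 3/11

Pre-subsidy: 312 - 1.2p = -216 + 3.2p gives p* = 120, q* = 168.
With the subsidy, sellers receive ps = pb + 55 for each unit, where pb is the price buyers pay.
Supply in terms of pb becomes qs = -216 + 3.2(pb + 55) = -40 + 3.2pb. Setting this equal to demand: 312 - 1.2pb = -40 + 3.2pb, so pb = 80.
Sellers receive ps = 80 + 55 = 135; q' = 312 − 1.2·80 = 216.
Buyers' price falls by p* − pb = 120 − 80 = 40; sellers' price rises by ps − p* = 135 − 120 = 15.
So producers capture 15/55 = 3/11 of each unit of subsidy.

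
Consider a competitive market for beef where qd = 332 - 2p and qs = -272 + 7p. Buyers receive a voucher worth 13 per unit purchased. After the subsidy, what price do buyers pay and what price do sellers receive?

Pre-subsidy: 332 - 2p = -272 + 7p gives p* = 604/9, q* = 1780/9.
With the rebate, buyers effectively pay pb = ps − 13, where ps is the price sellers receive.
Demand in terms of ps becomes qd = 332 − 2(ps − 13) = 358 - 2ps. Setting this equal to supply: 358 - 2ps = -272 + 7ps, so ps = 70.
Buyers pay pb = 70 − 13 = 57; q' = -272 + 7·70 = 218.

Buyers pay 57; sellers receive 70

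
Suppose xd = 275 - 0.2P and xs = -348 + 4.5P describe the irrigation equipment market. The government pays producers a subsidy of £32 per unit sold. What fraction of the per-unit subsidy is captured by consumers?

Consumer share = 45/47

Pre-subsidy: 275 - 0.2P = -348 + 4.5P gives P* = 6230/47, x* = 11679/47.
With the subsidy, sellers receive Ps = Pb + 32 for each unit, where Pb is the price buyers pay.
Supply in terms of Pb becomes xs = -348 + 4.5(Pb + 32) = -204 + 4.5Pb. Setting this equal to demand: 275 - 0.2Pb = -204 + 4.5Pb, so Pb = 4790/47.
Sellers receive Ps = 4790/47 + 32 = 6294/47; x' = 275 − 0.2·(4790/47) = 11967/47.
Buyers' price falls by P* − Pb = 6230/47 − 4790/47 = 1440/47; sellers' price rises by Ps − P* = 6294/47 − 6230/47 = 64/47.
So consumers capture (1440/47)/32 = 45/47 of each unit of subsidy.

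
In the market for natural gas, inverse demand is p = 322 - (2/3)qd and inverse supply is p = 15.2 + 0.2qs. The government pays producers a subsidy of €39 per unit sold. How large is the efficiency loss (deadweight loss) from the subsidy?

Deadweight loss = €877.5

Pre-subsidy: 322 - (2/3)q = 15.2 + 0.2q gives q* = 354 and p* = 86.
With the subsidy, sellers receive ps = pb + 39 for each unit, where pb is the price buyers pay.
On the curves, pb = 322 - (2/3)q and ps = 15.2 + 0.2q; the wedge ps − pb = 39 gives 15.2 + 0.2q − (322 - (2/3)q) = 39, so q' = 399.
Then pb = 322 − (2/3)·399 = 56 and ps = 15.2 + 0.2·399 = 95.
The subsidy expands output by 399 − 354 = 45 past the efficient level; on those units the gap between marginal cost and willingness to pay runs from 0 up to 39.
DWL = ½ × 39 × 45 = 877.5.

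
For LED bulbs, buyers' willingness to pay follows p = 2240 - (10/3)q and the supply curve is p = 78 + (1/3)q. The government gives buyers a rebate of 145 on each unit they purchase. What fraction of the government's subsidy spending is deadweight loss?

Pre-subsidy: 2240 - (10/3)q = 78 + (1/3)q gives q* = 6486/11 and p* = 3020/11.
With the rebate, buyers effectively pay pb = ps − 145, where ps is the price sellers receive.
On the curves, pb = 2240 - (10/3)q and ps = 78 + (1/3)q; the wedge ps − pb = 145 gives 78 + (1/3)q − (2240 - (10/3)q) = 145, so q' = 6921/11.
Then pb = 2240 − (10/3)·(6921/11) = 1570/11 and ps = 78 + (1/3)·(6921/11) = 3165/11.
ΔCS = ½(6486/11 + 6921/11)(3020/11 − 1570/11) = 9720075/121; ΔPS = ½(6486/11 + 6921/11)(3165/11 − 3020/11) = 1944015/242.
Government spending = 145 × 6921/11 = 1003545/11.
DWL = ½ × 145 × (6921/11 − 6486/11) = 63075/22; fraction = (63075/22) / (1003545/11) = 145/4614.

DWL / government spending = 145/4614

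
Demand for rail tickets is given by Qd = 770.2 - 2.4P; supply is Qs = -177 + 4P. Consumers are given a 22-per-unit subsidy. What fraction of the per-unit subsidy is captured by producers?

Producer share = 0.375

Pre-subsidy: 770.2 - 2.4P = -177 + 4P gives P* = 148, Q* = 415.
With the rebate, buyers effectively pay Pb = Ps − 22, where Ps is the price sellers receive.
Demand in terms of Ps becomes Qd = 770.2 − 2.4(Ps − 22) = 823 - 2.4Ps. Setting this equal to supply: 823 - 2.4Ps = -177 + 4Ps, so Ps = 156.25.
Buyers pay Pb = 156.25 − 22 = 134.25; Q' = -177 + 4·156.25 = 448.
Buyers' price falls by P* − Pb = 148 − 134.25 = 13.75; sellers' price rises by Ps − P* = 156.25 − 148 = 8.25.
So producers capture 8.25/22 = 0.375 of each unit of subsidy.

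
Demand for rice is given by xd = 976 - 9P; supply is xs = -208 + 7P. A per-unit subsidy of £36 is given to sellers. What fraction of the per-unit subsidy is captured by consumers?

Consumer share = 0.4375

Pre-subsidy: 976 - 9P = -208 + 7P gives P* = 74, x* = 310.
With the subsidy, sellers receive Ps = Pb + 36 for each unit, where Pb is the price buyers pay.
Supply in terms of Pb becomes xs = -208 + 7(Pb + 36) = 44 + 7Pb. Setting this equal to demand: 976 - 9Pb = 44 + 7Pb, so Pb = 58.25.
Sellers receive Ps = 58.25 + 36 = 94.25; x' = 976 − 9·58.25 = 451.75.
Buyers' price falls by P* − Pb = 74 − 58.25 = 15.75; sellers' price rises by Ps − P* = 94.25 − 74 = 20.25.
So consumers capture 15.75/36 = 0.4375 of each unit of subsidy.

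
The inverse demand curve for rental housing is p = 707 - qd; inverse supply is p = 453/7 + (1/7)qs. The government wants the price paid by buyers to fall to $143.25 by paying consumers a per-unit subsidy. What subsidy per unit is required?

Required subsidy s = $2 per unit

At a buyer price of 143.25, quantity demanded is 707 − 1·143.25 = 563.75.
Sellers supply 563.75 only when they receive ps = 453/7 + (1/7)·563.75 = 145.25.
s = ps − pb = 145.25 − 143.25 = 2.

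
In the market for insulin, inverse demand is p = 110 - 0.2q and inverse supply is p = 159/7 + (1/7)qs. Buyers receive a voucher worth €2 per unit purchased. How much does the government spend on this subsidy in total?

Government cost = 3125/6

Pre-subsidy: 110 - 0.2q = 159/7 + (1/7)q gives q* = 3055/12 and p* = 709/12.
With the rebate, buyers effectively pay pb = ps − 2, where ps is the price sellers receive.
On the curves, pb = 110 - 0.2q and ps = 159/7 + (1/7)q; the wedge ps − pb = 2 gives 159/7 + (1/7)q − (110 - 0.2q) = 2, so q' = 3125/12.
Then pb = 110 − 0.2·(3125/12) = 695/12 and ps = 159/7 + (1/7)·(3125/12) = 719/12.
Government outlay = subsidy × quantity = 2 × 3125/12 = 3125/6.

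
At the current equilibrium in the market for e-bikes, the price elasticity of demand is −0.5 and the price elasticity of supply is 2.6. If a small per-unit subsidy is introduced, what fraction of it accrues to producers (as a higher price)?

Producer share = 5/31

For a small subsidy around the equilibrium, the benefit split depends on the relative slopes, which at a point are proportional to the elasticities.
Buyer share = εs/(εs + |εd|) = 2.6/(2.6 + 0.5) = 26/31; seller share = |εd|/(εs + |εd|) = 5/31.
So producers capture 5/31 of the subsidy.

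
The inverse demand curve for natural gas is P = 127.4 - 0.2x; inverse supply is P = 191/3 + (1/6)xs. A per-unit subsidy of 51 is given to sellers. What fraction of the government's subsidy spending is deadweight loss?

Pre-subsidy: 127.4 - 0.2x = 191/3 + (1/6)x gives x* = 1912/11 and P* = 1019/11.
With the subsidy, sellers receive Ps = Pb + 51 for each unit, where Pb is the price buyers pay.
On the curves, Pb = 127.4 - 0.2x and Ps = 191/3 + (1/6)x; the wedge Ps − Pb = 51 gives 191/3 + (1/6)x − (127.4 - 0.2x) = 51, so x' = 3442/11.
Then Pb = 127.4 − 0.2·(3442/11) = 713/11 and Ps = 191/3 + (1/6)·(3442/11) = 1274/11.
ΔCS = ½(1912/11 + 3442/11)(1019/11 − 713/11) = 819162/121; ΔPS = ½(1912/11 + 3442/11)(1274/11 − 1019/11) = 682635/121.
Government spending = 51 × 3442/11 = 175542/11.
DWL = ½ × 51 × (3442/11 − 1912/11) = 39015/11; fraction = (39015/11) / (175542/11) = 765/3442.

DWL / government spending = 765/3442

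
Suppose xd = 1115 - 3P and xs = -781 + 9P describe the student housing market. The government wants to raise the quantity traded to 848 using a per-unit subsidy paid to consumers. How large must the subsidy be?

At x = 848, invert demand for the buyer price: Pb = (1115 − 848)/3 = 89; invert supply for the seller price: Ps = (848 − (-781))/9 = 181.
The subsidy must fill the gap: s = Ps − Pb = 181 − 89 = 92.

Required subsidy s = 92 per unit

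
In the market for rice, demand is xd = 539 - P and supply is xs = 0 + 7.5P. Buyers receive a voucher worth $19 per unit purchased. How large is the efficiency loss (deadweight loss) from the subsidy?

Pre-subsidy: 539 - P = 0 + 7.5P gives P* = 1078/17, x* = 8085/17.
With the rebate, buyers effectively pay Pb = Ps − 19, where Ps is the price sellers receive.
Demand in terms of Ps becomes xd = 539 − 1(Ps − 19) = 558 - Ps. Setting this equal to supply: 558 - Ps = 0 + 7.5Ps, so Ps = 1116/17.
Buyers pay Pb = 1116/17 − 19 = 793/17; x' = 0 + 7.5·(1116/17) = 8370/17.
The subsidy expands output by 8370/17 − 8085/17 = 285/17 past the efficient level; on those units the gap between marginal cost and willingness to pay runs from 0 up to 19.
DWL = ½ × 19 × 285/17 = 5415/34.

Deadweight loss = 5415/34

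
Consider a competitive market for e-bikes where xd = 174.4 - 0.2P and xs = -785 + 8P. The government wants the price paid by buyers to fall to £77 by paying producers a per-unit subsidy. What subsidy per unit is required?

At a buyer price of 77, quantity demanded is 174.4 − 0.2·77 = 159.
Sellers supply 159 only when they receive Ps with -785 + 8·Ps = 159, i.e. Ps = 118.
s = Ps − Pb = 118 − 77 = 41.

Required subsidy s = £41 per unit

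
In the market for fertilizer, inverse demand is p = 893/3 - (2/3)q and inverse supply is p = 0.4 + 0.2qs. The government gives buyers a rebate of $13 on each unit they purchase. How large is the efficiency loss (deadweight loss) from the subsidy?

Deadweight loss = $97.5

Pre-subsidy: 893/3 - (2/3)q = 0.4 + 0.2q gives q* = 343 and p* = 69.
With the rebate, buyers effectively pay pb = ps − 13, where ps is the price sellers receive.
On the curves, pb = 893/3 - (2/3)q and ps = 0.4 + 0.2q; the wedge ps − pb = 13 gives 0.4 + 0.2q − (893/3 - (2/3)q) = 13, so q' = 358.
Then pb = 893/3 − (2/3)·358 = 59 and ps = 0.4 + 0.2·358 = 72.
The subsidy expands output by 358 − 343 = 15 past the efficient level; on those units the gap between marginal cost and willingness to pay runs from 0 up to 13.
DWL = ½ × 13 × 15 = 97.5.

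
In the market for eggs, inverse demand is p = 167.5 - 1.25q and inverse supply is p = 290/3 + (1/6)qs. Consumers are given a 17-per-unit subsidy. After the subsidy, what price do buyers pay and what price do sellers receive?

Pre-subsidy: 167.5 - 1.25q = 290/3 + (1/6)q gives q* = 50 and p* = 105.
With the rebate, buyers effectively pay pb = ps − 17, where ps is the price sellers receive.
On the curves, pb = 167.5 - 1.25q and ps = 290/3 + (1/6)q; the wedge ps − pb = 17 gives 290/3 + (1/6)q − (167.5 - 1.25q) = 17, so q' = 62.
Then pb = 167.5 − 1.25·62 = 90 and ps = 290/3 + (1/6)·62 = 107.

Buyers pay 90; sellers receive 107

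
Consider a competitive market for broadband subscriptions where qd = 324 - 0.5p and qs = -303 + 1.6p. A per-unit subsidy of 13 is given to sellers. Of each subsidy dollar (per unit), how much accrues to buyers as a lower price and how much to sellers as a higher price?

Pre-subsidy: 324 - 0.5p = -303 + 1.6p gives p* = 2090/7, q* = 1223/7.
With the subsidy, sellers receive ps = pb + 13 for each unit, where pb is the price buyers pay.
Supply in terms of pb becomes qs = -303 + 1.6(pb + 13) = -282.2 + 1.6pb. Setting this equal to demand: 324 - 0.5pb = -282.2 + 1.6pb, so pb = 866/3.
Sellers receive ps = 866/3 + 13 = 905/3; q' = 324 − 0.5·(866/3) = 539/3.
Buyers' price falls by p* − pb = 2090/7 − 866/3 = 208/21; sellers' price rises by ps − p* = 905/3 − 2090/7 = 65/21.

Buyers gain 208/21 per unit; sellers gain 65/21 per unit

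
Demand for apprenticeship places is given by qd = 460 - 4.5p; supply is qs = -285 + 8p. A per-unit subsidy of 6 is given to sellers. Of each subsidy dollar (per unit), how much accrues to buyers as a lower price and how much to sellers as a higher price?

Pre-subsidy: 460 - 4.5p = -285 + 8p gives p* = 59.6, q* = 191.8.
With the subsidy, sellers receive ps = pb + 6 for each unit, where pb is the price buyers pay.
Supply in terms of pb becomes qs = -285 + 8(pb + 6) = -237 + 8pb. Setting this equal to demand: 460 - 4.5pb = -237 + 8pb, so pb = 55.76.
Sellers receive ps = 55.76 + 6 = 61.76; q' = 460 − 4.5·55.76 = 209.08.
Buyers' price falls by p* − pb = 59.6 − 55.76 = 3.84; sellers' price rises by ps − p* = 61.76 − 59.6 = 2.16.

Buyers gain 3.84 per unit; sellers gain 2.16 per unit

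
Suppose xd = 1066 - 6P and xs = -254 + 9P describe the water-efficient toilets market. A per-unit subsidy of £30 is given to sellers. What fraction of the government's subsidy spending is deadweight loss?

DWL / government spending = 27/323

Pre-subsidy: 1066 - 6P = -254 + 9P gives P* = 88, x* = 538.
With the subsidy, sellers receive Ps = Pb + 30 for each unit, where Pb is the price buyers pay.
Supply in terms of Pb becomes xs = -254 + 9(Pb + 30) = 16 + 9Pb. Setting this equal to demand: 1066 - 6Pb = 16 + 9Pb, so Pb = 70.
Sellers receive Ps = 70 + 30 = 100; x' = 1066 − 6·70 = 646.
ΔCS = ½(538 + 646)(88 − 70) = 10656; ΔPS = ½(538 + 646)(100 − 88) = 7104.
Government spending = 30 × 646 = 19380.
DWL = ½ × 30 × (646 − 538) = 1620; fraction = 1620 / 19380 = 27/323.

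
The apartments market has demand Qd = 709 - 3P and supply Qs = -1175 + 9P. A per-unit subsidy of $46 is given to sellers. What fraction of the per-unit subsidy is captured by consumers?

Pre-subsidy: 709 - 3P = -1175 + 9P gives P* = 157, Q* = 238.
With the subsidy, sellers receive Ps = Pb + 46 for each unit, where Pb is the price buyers pay.
Supply in terms of Pb becomes Qs = -1175 + 9(Pb + 46) = -761 + 9Pb. Setting this equal to demand: 709 - 3Pb = -761 + 9Pb, so Pb = 122.5.
Sellers receive Ps = 122.5 + 46 = 168.5; Q' = 709 − 3·122.5 = 341.5.
Buyers' price falls by P* − Pb = 157 − 122.5 = 34.5; sellers' price rises by Ps − P* = 168.5 − 157 = 11.5.
So consumers capture 34.5/46 = 0.75 of each unit of subsidy.

Consumer share = 0.75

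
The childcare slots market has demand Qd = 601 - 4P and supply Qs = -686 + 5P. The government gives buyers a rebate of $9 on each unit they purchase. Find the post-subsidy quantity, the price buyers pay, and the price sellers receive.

Q' = 49; buyers pay $138; sellers receive $147

Pre-subsidy: 601 - 4P = -686 + 5P gives P* = 143, Q* = 29.
With the rebate, buyers effectively pay Pb = Ps − 9, where Ps is the price sellers receive.
Demand in terms of Ps becomes Qd = 601 − 4(Ps − 9) = 637 - 4Ps. Setting this equal to supply: 637 - 4Ps = -686 + 5Ps, so Ps = 147.
Buyers pay Pb = 147 − 9 = 138; Q' = -686 + 5·147 = 49.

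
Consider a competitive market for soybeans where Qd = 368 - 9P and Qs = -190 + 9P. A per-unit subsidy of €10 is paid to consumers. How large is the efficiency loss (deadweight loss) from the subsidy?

Deadweight loss = €225

Pre-subsidy: 368 - 9P = -190 + 9P gives P* = 31, Q* = 89.
With the rebate, buyers effectively pay Pb = Ps − 10, where Ps is the price sellers receive.
Demand in terms of Ps becomes Qd = 368 − 9(Ps − 10) = 458 - 9Ps. Setting this equal to supply: 458 - 9Ps = -190 + 9Ps, so Ps = 36.
Buyers pay Pb = 36 − 10 = 26; Q' = -190 + 9·36 = 134.
The subsidy expands output by 134 − 89 = 45 past the efficient level; on those units the gap between marginal cost and willingness to pay runs from 0 up to 10.
DWL = ½ × 10 × 45 = 225.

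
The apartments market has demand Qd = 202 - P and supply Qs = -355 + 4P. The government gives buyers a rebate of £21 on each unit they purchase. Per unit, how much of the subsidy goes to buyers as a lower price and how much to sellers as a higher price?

Pre-subsidy: 202 - P = -355 + 4P gives P* = 111.4, Q* = 90.6.
With the rebate, buyers effectively pay Pb = Ps − 21, where Ps is the price sellers receive.
Demand in terms of Ps becomes Qd = 202 − 1(Ps − 21) = 223 - Ps. Setting this equal to supply: 223 - Ps = -355 + 4Ps, so Ps = 115.6.
Buyers pay Pb = 115.6 − 21 = 94.6; Q' = -355 + 4·115.6 = 107.4.
Buyers' price falls by P* − Pb = 111.4 − 94.6 = 16.8; sellers' price rises by Ps − P* = 115.6 − 111.4 = 4.2.

Buyers gain £16.8 per unit; sellers gain £4.2 per unit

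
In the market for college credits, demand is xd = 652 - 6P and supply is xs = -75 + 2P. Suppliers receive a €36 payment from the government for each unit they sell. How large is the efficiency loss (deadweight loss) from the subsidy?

Pre-subsidy: 652 - 6P = -75 + 2P gives P* = 90.875, x* = 106.75.
With the subsidy, sellers receive Ps = Pb + 36 for each unit, where Pb is the price buyers pay.
Supply in terms of Pb becomes xs = -75 + 2(Pb + 36) = -3 + 2Pb. Setting this equal to demand: 652 - 6Pb = -3 + 2Pb, so Pb = 81.875.
Sellers receive Ps = 81.875 + 36 = 117.875; x' = 652 − 6·81.875 = 160.75.
The subsidy expands output by 160.75 − 106.75 = 54 past the efficient level; on those units the gap between marginal cost and willingness to pay runs from 0 up to 36.
DWL = ½ × 36 × 54 = 972.

Deadweight loss = €972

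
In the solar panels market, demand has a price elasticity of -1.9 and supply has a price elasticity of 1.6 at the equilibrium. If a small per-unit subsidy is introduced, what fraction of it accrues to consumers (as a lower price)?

Consumer share = 16/35

For a small subsidy around the equilibrium, the benefit split depends on the relative slopes, which at a point are proportional to the elasticities.
Buyer share = εs/(εs + |εd|) = 1.6/(1.6 + 1.9) = 16/35; seller share = |εd|/(εs + |εd|) = 19/35.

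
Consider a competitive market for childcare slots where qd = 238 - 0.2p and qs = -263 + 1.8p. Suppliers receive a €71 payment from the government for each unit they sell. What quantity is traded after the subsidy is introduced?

Pre-subsidy: 238 - 0.2p = -263 + 1.8p gives p* = 250.5, q* = 187.9.
With the subsidy, sellers receive ps = pb + 71 for each unit, where pb is the price buyers pay.
Supply in terms of pb becomes qs = -263 + 1.8(pb + 71) = -135.2 + 1.8pb. Setting this equal to demand: 238 - 0.2pb = -135.2 + 1.8pb, so pb = 186.6.
Sellers receive ps = 186.6 + 71 = 257.6; q' = 238 − 0.2·186.6 = 200.68.

q' = 200.68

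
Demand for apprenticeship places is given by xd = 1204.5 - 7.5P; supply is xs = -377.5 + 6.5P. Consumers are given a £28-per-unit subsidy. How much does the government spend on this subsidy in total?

Pre-subsidy: 1204.5 - 7.5P = -377.5 + 6.5P gives P* = 113, x* = 357.
With the rebate, buyers effectively pay Pb = Ps − 28, where Ps is the price sellers receive.
Demand in terms of Ps becomes xd = 1204.5 − 7.5(Ps − 28) = 1414.5 - 7.5Ps. Setting this equal to supply: 1414.5 - 7.5Ps = -377.5 + 6.5Ps, so Ps = 128.
Buyers pay Pb = 128 − 28 = 100; x' = -377.5 + 6.5·128 = 454.5.
Government outlay = subsidy × quantity = 28 × 454.5 = 12726.

Government cost = £12726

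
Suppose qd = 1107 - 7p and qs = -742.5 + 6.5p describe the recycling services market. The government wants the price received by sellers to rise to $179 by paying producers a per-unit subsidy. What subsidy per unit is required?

Required subsidy s = $81 per unit

At a seller price of 179, quantity supplied is -742.5 + 6.5·179 = 421.
Buyers absorb 421 only when they pay pb with 1107 − 7·pb = 421, i.e. pb = 98.
s = ps − pb = 179 − 98 = 81.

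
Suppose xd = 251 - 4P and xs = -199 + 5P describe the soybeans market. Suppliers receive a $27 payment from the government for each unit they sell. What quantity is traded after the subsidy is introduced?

x' = 111

Pre-subsidy: 251 - 4P = -199 + 5P gives P* = 50, x* = 51.
With the subsidy, sellers receive Ps = Pb + 27 for each unit, where Pb is the price buyers pay.
Supply in terms of Pb becomes xs = -199 + 5(Pb + 27) = -64 + 5Pb. Setting this equal to demand: 251 - 4Pb = -64 + 5Pb, so Pb = 35.
Sellers receive Ps = 35 + 27 = 62; x' = 251 − 4·35 = 111.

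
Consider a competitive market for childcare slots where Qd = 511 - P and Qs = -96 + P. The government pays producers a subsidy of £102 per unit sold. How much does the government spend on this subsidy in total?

Pre-subsidy: 511 - P = -96 + P gives P* = 303.5, Q* = 207.5.
With the subsidy, sellers receive Ps = Pb + 102 for each unit, where Pb is the price buyers pay.
Supply in terms of Pb becomes Qs = -96 + 1(Pb + 102) = 6 + Pb. Setting this equal to demand: 511 - Pb = 6 + Pb, so Pb = 252.5.
Sellers receive Ps = 252.5 + 102 = 354.5; Q' = 511 − 1·252.5 = 258.5.
Government outlay = subsidy × quantity = 102 × 258.5 = 26367.

Government cost = £26367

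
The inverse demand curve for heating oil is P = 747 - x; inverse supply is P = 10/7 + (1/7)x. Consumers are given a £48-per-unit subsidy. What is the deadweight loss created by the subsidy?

Deadweight loss = £1008

Pre-subsidy: 747 - x = 10/7 + (1/7)x gives x* = 652.375 and P* = 94.625.
With the rebate, buyers effectively pay Pb = Ps − 48, where Ps is the price sellers receive.
On the curves, Pb = 747 - x and Ps = 10/7 + (1/7)x; the wedge Ps − Pb = 48 gives 10/7 + (1/7)x − (747 - x) = 48, so x' = 694.375.
Then Pb = 747 − 1·694.375 = 52.625 and Ps = 10/7 + (1/7)·694.375 = 100.625.
The subsidy expands output by 694.375 − 652.375 = 42 past the efficient level; on those units the gap between marginal cost and willingness to pay runs from 0 up to 48.
DWL = ½ × 48 × 42 = 1008.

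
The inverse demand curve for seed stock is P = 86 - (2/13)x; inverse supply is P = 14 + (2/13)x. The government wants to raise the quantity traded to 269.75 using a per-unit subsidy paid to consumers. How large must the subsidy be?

At x = 269.75, from the demand curve buyers pay Pb = 86 − (2/13)·269.75 = 44.5; from the supply curve sellers need Ps = 14 + (2/13)·269.75 = 55.5.
The subsidy must fill the gap: s = Ps − Pb = 55.5 − 44.5 = 11.

Required subsidy s = 11 per unit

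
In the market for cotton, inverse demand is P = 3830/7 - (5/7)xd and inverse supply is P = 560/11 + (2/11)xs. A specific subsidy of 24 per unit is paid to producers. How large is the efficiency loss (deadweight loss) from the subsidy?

Deadweight loss = 7392/23

Pre-subsidy: 3830/7 - (5/7)x = 560/11 + (2/11)x gives x* = 38210/69 and P* = 10460/69.
With the subsidy, sellers receive Ps = Pb + 24 for each unit, where Pb is the price buyers pay.
On the curves, Pb = 3830/7 - (5/7)x and Ps = 560/11 + (2/11)x; the wedge Ps − Pb = 24 gives 560/11 + (2/11)x − (3830/7 - (5/7)x) = 24, so x' = 40058/69.
Then Pb = 3830/7 − (5/7)·(40058/69) = 9140/69 and Ps = 560/11 + (2/11)·(40058/69) = 10796/69.
The subsidy expands output by 40058/69 − 38210/69 = 616/23 past the efficient level; on those units the gap between marginal cost and willingness to pay runs from 0 up to 24.
DWL = ½ × 24 × 616/23 = 7392/23.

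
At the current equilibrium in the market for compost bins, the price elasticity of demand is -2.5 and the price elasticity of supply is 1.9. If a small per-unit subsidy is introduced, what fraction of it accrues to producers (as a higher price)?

For a small subsidy around the equilibrium, the benefit split depends on the relative slopes, which at a point are proportional to the elasticities.
Buyer share = εs/(εs + |εd|) = 1.9/(1.9 + 2.5) = 19/44; seller share = |εd|/(εs + |εd|) = 25/44.
So producers capture 25/44 of the subsidy.

Producer share = 25/44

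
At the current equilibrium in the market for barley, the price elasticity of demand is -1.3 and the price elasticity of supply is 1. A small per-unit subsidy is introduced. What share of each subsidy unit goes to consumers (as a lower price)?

For a small subsidy around the equilibrium, the benefit split depends on the relative slopes, which at a point are proportional to the elasticities.
Buyer share = εs/(εs + |εd|) = 1/(1 + 1.3) = 10/23; seller share = |εd|/(εs + |εd|) = 13/23.

Consumer share = 10/23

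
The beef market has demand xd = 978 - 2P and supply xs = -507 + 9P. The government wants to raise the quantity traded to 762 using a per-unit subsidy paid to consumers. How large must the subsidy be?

Required subsidy s = 33 per unit

At x = 762, invert demand for the buyer price: Pb = (978 − 762)/2 = 108; invert supply for the seller price: Ps = (762 − (-507))/9 = 141.
The subsidy must fill the gap: s = Ps − Pb = 141 − 108 = 33.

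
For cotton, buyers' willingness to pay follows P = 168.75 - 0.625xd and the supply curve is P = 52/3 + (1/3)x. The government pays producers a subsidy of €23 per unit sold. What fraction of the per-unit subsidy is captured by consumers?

Pre-subsidy: 168.75 - 0.625x = 52/3 + (1/3)x gives x* = 158 and P* = 70.
With the subsidy, sellers receive Ps = Pb + 23 for each unit, where Pb is the price buyers pay.
On the curves, Pb = 168.75 - 0.625x and Ps = 52/3 + (1/3)x; the wedge Ps − Pb = 23 gives 52/3 + (1/3)x − (168.75 - 0.625x) = 23, so x' = 182.
Then Pb = 168.75 − 0.625·182 = 55 and Ps = 52/3 + (1/3)·182 = 78.
Buyers' price falls by P* − Pb = 70 − 55 = 15; sellers' price rises by Ps − P* = 78 − 70 = 8.
So consumers capture 15/23 = 15/23 of each unit of subsidy.

Consumer share = 15/23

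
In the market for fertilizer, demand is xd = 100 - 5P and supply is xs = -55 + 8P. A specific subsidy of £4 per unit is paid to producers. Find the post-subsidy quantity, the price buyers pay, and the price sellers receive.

x' = 685/13; buyers pay 123/13; sellers receive 175/13

Pre-subsidy: 100 - 5P = -55 + 8P gives P* = 155/13, x* = 525/13.
With the subsidy, sellers receive Ps = Pb + 4 for each unit, where Pb is the price buyers pay.
Supply in terms of Pb becomes xs = -55 + 8(Pb + 4) = -23 + 8Pb. Setting this equal to demand: 100 - 5Pb = -23 + 8Pb, so Pb = 123/13.
Sellers receive Ps = 123/13 + 4 = 175/13; x' = 100 − 5·(123/13) = 685/13.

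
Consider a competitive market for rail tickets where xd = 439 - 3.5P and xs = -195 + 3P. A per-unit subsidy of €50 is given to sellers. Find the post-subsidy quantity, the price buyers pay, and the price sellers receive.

Pre-subsidy: 439 - 3.5P = -195 + 3P gives P* = 1268/13, x* = 1269/13.
With the subsidy, sellers receive Ps = Pb + 50 for each unit, where Pb is the price buyers pay.
Supply in terms of Pb becomes xs = -195 + 3(Pb + 50) = -45 + 3Pb. Setting this equal to demand: 439 - 3.5Pb = -45 + 3Pb, so Pb = 968/13.
Sellers receive Ps = 968/13 + 50 = 1618/13; x' = 439 − 3.5·(968/13) = 2319/13.

x' = 2319/13; buyers pay 968/13; sellers receive 1618/13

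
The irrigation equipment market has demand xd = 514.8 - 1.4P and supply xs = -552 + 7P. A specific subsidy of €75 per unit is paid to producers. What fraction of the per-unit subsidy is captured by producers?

Producer share = 1/6

Pre-subsidy: 514.8 - 1.4P = -552 + 7P gives P* = 127, x* = 337.
With the subsidy, sellers receive Ps = Pb + 75 for each unit, where Pb is the price buyers pay.
Supply in terms of Pb becomes xs = -552 + 7(Pb + 75) = -27 + 7Pb. Setting this equal to demand: 514.8 - 1.4Pb = -27 + 7Pb, so Pb = 64.5.
Sellers receive Ps = 64.5 + 75 = 139.5; x' = 514.8 − 1.4·64.5 = 424.5.
Buyers' price falls by P* − Pb = 127 − 64.5 = 62.5; sellers' price rises by Ps − P* = 139.5 − 127 = 12.5.
So producers capture 12.5/75 = 1/6 of each unit of subsidy.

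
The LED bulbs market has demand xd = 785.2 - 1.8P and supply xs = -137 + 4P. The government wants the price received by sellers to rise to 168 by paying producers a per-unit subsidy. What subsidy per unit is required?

At a seller price of 168, quantity supplied is -137 + 4·168 = 535.
Buyers absorb 535 only when they pay Pb with 785.2 − 1.8·Pb = 535, i.e. Pb = 139.
s = Ps − Pb = 168 − 139 = 29.

Required subsidy s = 29 per unit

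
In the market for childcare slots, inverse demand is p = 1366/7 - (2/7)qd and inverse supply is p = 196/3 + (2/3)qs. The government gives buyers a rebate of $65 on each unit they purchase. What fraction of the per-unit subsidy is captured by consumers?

Pre-subsidy: 1366/7 - (2/7)q = 196/3 + (2/3)q gives q* = 136.3 and p* = 156.2.
With the rebate, buyers effectively pay pb = ps − 65, where ps is the price sellers receive.
On the curves, pb = 1366/7 - (2/7)q and ps = 196/3 + (2/3)q; the wedge ps − pb = 65 gives 196/3 + (2/3)q − (1366/7 - (2/7)q) = 65, so q' = 204.55.
Then pb = 1366/7 − (2/7)·204.55 = 136.7 and ps = 196/3 + (2/3)·204.55 = 201.7.
Buyers' price falls by p* − pb = 156.2 − 136.7 = 19.5; sellers' price rises by ps − p* = 201.7 − 156.2 = 45.5.
So consumers capture 19.5/65 = 0.3 of each unit of subsidy.

Consumer share = 0.3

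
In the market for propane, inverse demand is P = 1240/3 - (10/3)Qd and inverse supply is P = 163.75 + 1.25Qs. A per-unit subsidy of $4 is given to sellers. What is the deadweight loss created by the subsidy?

Deadweight loss = 96/55

Pre-subsidy: 1240/3 - (10/3)Q = 163.75 + 1.25Q gives Q* = 599/11 and P* = 2550/11.
With the subsidy, sellers receive Ps = Pb + 4 for each unit, where Pb is the price buyers pay.
On the curves, Pb = 1240/3 - (10/3)Q and Ps = 163.75 + 1.25Q; the wedge Ps − Pb = 4 gives 163.75 + 1.25Q − (1240/3 - (10/3)Q) = 4, so Q' = 3043/55.
Then Pb = 1240/3 − (10/3)·(3043/55) = 2518/11 and Ps = 163.75 + 1.25·(3043/55) = 2562/11.
The subsidy expands output by 3043/55 − 599/11 = 48/55 past the efficient level; on those units the gap between marginal cost and willingness to pay runs from 0 up to 4.
DWL = ½ × 4 × 48/55 = 96/55.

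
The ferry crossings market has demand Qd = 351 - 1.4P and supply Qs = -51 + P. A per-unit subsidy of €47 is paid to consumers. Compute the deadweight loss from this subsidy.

Deadweight loss = 15463/24

Pre-subsidy: 351 - 1.4P = -51 + P gives P* = 167.5, Q* = 116.5.
With the rebate, buyers effectively pay Pb = Ps − 47, where Ps is the price sellers receive.
Demand in terms of Ps becomes Qd = 351 − 1.4(Ps − 47) = 416.8 - 1.4Ps. Setting this equal to supply: 416.8 - 1.4Ps = -51 + Ps, so Ps = 2339/12.
Buyers pay Pb = 2339/12 − 47 = 1775/12; Q' = -51 + 1·(2339/12) = 1727/12.
The subsidy expands output by 1727/12 − 116.5 = 329/12 past the efficient level; on those units the gap between marginal cost and willingness to pay runs from 0 up to 47.
DWL = ½ × 47 × 329/12 = 15463/24.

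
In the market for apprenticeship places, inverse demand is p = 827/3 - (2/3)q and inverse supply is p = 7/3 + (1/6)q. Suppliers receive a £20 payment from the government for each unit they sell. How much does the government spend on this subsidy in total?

Pre-subsidy: 827/3 - (2/3)q = 7/3 + (1/6)q gives q* = 328 and p* = 57.
With the subsidy, sellers receive ps = pb + 20 for each unit, where pb is the price buyers pay.
On the curves, pb = 827/3 - (2/3)q and ps = 7/3 + (1/6)q; the wedge ps − pb = 20 gives 7/3 + (1/6)q − (827/3 - (2/3)q) = 20, so q' = 352.
Then pb = 827/3 − (2/3)·352 = 41 and ps = 7/3 + (1/6)·352 = 61.
Government outlay = subsidy × quantity = 20 × 352 = 7040.

Government cost = £7040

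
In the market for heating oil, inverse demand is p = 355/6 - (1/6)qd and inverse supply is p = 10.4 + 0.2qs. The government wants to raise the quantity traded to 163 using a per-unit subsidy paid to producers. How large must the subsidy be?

Required subsidy s = 11 per unit

At q = 163, from the demand curve buyers pay pb = 355/6 − (1/6)·163 = 32; from the supply curve sellers need ps = 10.4 + 0.2·163 = 43.
The subsidy must fill the gap: s = ps − pb = 43 − 32 = 11.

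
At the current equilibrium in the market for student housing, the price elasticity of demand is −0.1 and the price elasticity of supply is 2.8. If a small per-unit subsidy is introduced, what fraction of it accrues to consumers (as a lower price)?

For a small subsidy around the equilibrium, the benefit split depends on the relative slopes, which at a point are proportional to the elasticities.
Buyer share = εs/(εs + |εd|) = 2.8/(2.8 + 0.1) = 28/29; seller share = |εd|/(εs + |εd|) = 1/29.

Consumer share = 28/29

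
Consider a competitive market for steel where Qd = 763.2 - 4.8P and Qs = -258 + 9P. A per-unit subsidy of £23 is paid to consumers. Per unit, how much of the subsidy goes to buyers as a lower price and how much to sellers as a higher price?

Pre-subsidy: 763.2 - 4.8P = -258 + 9P gives P* = 74, Q* = 408.
With the rebate, buyers effectively pay Pb = Ps − 23, where Ps is the price sellers receive.
Demand in terms of Ps becomes Qd = 763.2 − 4.8(Ps − 23) = 873.6 - 4.8Ps. Setting this equal to supply: 873.6 - 4.8Ps = -258 + 9Ps, so Ps = 82.
Buyers pay Pb = 82 − 23 = 59; Q' = -258 + 9·82 = 480.
Buyers' price falls by P* − Pb = 74 − 59 = 15; sellers' price rises by Ps − P* = 82 − 74 = 8.

Buyers gain £15 per unit; sellers gain £8 per unit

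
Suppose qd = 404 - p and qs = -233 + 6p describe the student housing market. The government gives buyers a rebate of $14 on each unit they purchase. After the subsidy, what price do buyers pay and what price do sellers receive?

Buyers pay $79; sellers receive $93

Pre-subsidy: 404 - p = -233 + 6p gives p* = 91, q* = 313.
With the rebate, buyers effectively pay pb = ps − 14, where ps is the price sellers receive.
Demand in terms of ps becomes qd = 404 − 1(ps − 14) = 418 - ps. Setting this equal to supply: 418 - ps = -233 + 6ps, so ps = 93.
Buyers pay pb = 93 − 14 = 79; q' = -233 + 6·93 = 325.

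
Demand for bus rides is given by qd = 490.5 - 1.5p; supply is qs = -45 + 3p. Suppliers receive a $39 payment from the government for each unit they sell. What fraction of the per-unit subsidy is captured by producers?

Producer share = 1/3

Pre-subsidy: 490.5 - 1.5p = -45 + 3p gives p* = 119, q* = 312.
With the subsidy, sellers receive ps = pb + 39 for each unit, where pb is the price buyers pay.
Supply in terms of pb becomes qs = -45 + 3(pb + 39) = 72 + 3pb. Setting this equal to demand: 490.5 - 1.5pb = 72 + 3pb, so pb = 93.
Sellers receive ps = 93 + 39 = 132; q' = 490.5 − 1.5·93 = 351.
Buyers' price falls by p* − pb = 119 − 93 = 26; sellers' price rises by ps − p* = 132 − 119 = 13.
So producers capture 13/39 = 1/3 of each unit of subsidy.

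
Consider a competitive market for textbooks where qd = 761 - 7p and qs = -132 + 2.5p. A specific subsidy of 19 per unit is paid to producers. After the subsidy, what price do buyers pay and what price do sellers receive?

Buyers pay 89; sellers receive 108

Pre-subsidy: 761 - 7p = -132 + 2.5p gives p* = 94, q* = 103.
With the subsidy, sellers receive ps = pb + 19 for each unit, where pb is the price buyers pay.
Supply in terms of pb becomes qs = -132 + 2.5(pb + 19) = -84.5 + 2.5pb. Setting this equal to demand: 761 - 7pb = -84.5 + 2.5pb, so pb = 89.
Sellers receive ps = 89 + 19 = 108; q' = 761 − 7·89 = 138.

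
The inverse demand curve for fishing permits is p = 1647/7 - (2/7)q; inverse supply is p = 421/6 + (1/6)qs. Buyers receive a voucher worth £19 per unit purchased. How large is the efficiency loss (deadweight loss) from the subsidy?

Pre-subsidy: 1647/7 - (2/7)q = 421/6 + (1/6)q gives q* = 365 and p* = 131.
With the rebate, buyers effectively pay pb = ps − 19, where ps is the price sellers receive.
On the curves, pb = 1647/7 - (2/7)q and ps = 421/6 + (1/6)q; the wedge ps − pb = 19 gives 421/6 + (1/6)q − (1647/7 - (2/7)q) = 19, so q' = 407.
Then pb = 1647/7 − (2/7)·407 = 119 and ps = 421/6 + (1/6)·407 = 138.
The subsidy expands output by 407 − 365 = 42 past the efficient level; on those units the gap between marginal cost and willingness to pay runs from 0 up to 19.
DWL = ½ × 19 × 42 = 399.

Deadweight loss = £399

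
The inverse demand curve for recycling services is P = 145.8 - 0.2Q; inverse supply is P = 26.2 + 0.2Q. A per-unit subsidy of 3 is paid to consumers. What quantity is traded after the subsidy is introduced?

Q' = 306.5

Pre-subsidy: 145.8 - 0.2Q = 26.2 + 0.2Q gives Q* = 299 and P* = 86.
With the rebate, buyers effectively pay Pb = Ps − 3, where Ps is the price sellers receive.
On the curves, Pb = 145.8 - 0.2Q and Ps = 26.2 + 0.2Q; the wedge Ps − Pb = 3 gives 26.2 + 0.2Q − (145.8 - 0.2Q) = 3, so Q' = 306.5.
Then Pb = 145.8 − 0.2·306.5 = 84.5 and Ps = 26.2 + 0.2·306.5 = 87.5.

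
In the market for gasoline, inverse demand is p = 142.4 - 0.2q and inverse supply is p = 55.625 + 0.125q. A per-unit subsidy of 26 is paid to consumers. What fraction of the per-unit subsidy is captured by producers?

Pre-subsidy: 142.4 - 0.2q = 55.625 + 0.125q gives q* = 267 and p* = 89.
With the rebate, buyers effectively pay pb = ps − 26, where ps is the price sellers receive.
On the curves, pb = 142.4 - 0.2q and ps = 55.625 + 0.125q; the wedge ps − pb = 26 gives 55.625 + 0.125q − (142.4 - 0.2q) = 26, so q' = 347.
Then pb = 142.4 − 0.2·347 = 73 and ps = 55.625 + 0.125·347 = 99.
Buyers' price falls by p* − pb = 89 − 73 = 16; sellers' price rises by ps − p* = 99 − 89 = 10.
So producers capture 10/26 = 5/13 of each unit of subsidy.

Producer share = 5/13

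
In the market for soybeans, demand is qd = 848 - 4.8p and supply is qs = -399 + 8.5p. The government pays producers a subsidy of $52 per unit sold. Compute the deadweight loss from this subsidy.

Deadweight loss = 551616/133

Pre-subsidy: 848 - 4.8p = -399 + 8.5p gives p* = 12470/133, q* = 52928/133.
With the subsidy, sellers receive ps = pb + 52 for each unit, where pb is the price buyers pay.
Supply in terms of pb becomes qs = -399 + 8.5(pb + 52) = 43 + 8.5pb. Setting this equal to demand: 848 - 4.8pb = 43 + 8.5pb, so pb = 1150/19.
Sellers receive ps = 1150/19 + 52 = 2138/19; q' = 848 − 4.8·(1150/19) = 10592/19.
The subsidy expands output by 10592/19 − 52928/133 = 21216/133 past the efficient level; on those units the gap between marginal cost and willingness to pay runs from 0 up to 52.
DWL = ½ × 52 × 21216/133 = 551616/133.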